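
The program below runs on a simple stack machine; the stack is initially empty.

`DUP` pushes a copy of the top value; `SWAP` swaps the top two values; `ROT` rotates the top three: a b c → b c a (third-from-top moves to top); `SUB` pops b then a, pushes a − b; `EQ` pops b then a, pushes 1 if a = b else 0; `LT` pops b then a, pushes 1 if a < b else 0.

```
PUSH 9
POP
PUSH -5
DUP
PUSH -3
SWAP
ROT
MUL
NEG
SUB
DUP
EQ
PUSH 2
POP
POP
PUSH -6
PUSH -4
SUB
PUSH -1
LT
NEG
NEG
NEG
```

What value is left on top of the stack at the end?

PUSH 9  : [9]
POP     : []
PUSH -5 : [-5]
DUP     : [-5, -5]
PUSH -3 : [-5, -5, -3]
SWAP    : [-5, -3, -5]
ROT     : [-3, -5, -5]
MUL     : [-3, 25]
NEG     : [-3, -25]
SUB     : [22]
DUP     : [22, 22]
EQ      : [1]
PUSH 2  : [1, 2]
POP     : [1]
POP     : []
PUSH -6 : [-6]
PUSH -4 : [-6, -4]
SUB     : [-2]
PUSH -1 : [-2, -1]
LT      : [1]
NEG     : [-1]
NEG     : [1]
NEG     : [-1]

-1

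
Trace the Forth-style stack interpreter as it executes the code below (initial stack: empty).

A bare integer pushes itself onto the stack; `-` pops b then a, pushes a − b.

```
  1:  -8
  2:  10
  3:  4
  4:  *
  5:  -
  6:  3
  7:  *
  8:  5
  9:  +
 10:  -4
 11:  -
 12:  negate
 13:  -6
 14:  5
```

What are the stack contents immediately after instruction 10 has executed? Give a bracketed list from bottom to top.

[-139, -4]

-8 : [-8]
10 : [-8, 10]
4  : [-8, 10, 4]
*  : [-8, 40]
-  : [-48]
3  : [-48, 3]
*  : [-144]
5  : [-144, 5]
+  : [-139]
-4 : [-139, -4]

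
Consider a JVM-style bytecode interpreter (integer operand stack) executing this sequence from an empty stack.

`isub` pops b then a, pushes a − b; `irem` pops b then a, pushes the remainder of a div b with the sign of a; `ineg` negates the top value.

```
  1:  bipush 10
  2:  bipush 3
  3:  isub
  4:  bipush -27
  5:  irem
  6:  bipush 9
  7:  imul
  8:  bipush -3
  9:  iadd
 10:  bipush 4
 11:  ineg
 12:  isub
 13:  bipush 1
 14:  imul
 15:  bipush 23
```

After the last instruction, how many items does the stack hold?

2

bipush 10  : 10
bipush 3   : 10 3
isub       : 7
bipush -27 : 7 -27
irem       : 7
bipush 9   : 7 9
imul       : 63
bipush -3  : 63 -3
iadd       : 60
bipush 4   : 60 4
ineg       : 60 -4
isub       : 64
bipush 1   : 64 1
imul       : 64
bipush 23  : 64 23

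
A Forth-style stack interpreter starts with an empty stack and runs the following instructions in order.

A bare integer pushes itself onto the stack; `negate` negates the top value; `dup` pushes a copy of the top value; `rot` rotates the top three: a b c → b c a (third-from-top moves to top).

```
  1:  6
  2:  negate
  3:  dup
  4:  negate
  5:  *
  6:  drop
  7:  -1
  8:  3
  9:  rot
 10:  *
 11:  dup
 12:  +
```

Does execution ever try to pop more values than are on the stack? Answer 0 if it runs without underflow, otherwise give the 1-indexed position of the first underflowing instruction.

6      : [6]
negate : [-6]
dup    : [-6, -6]
negate : [-6, 6]
*      : [-36]
drop   : []
-1     : [-1]
3      : [-1, 3]
rot  — needs 3 operands, stack has 2 → underflow

9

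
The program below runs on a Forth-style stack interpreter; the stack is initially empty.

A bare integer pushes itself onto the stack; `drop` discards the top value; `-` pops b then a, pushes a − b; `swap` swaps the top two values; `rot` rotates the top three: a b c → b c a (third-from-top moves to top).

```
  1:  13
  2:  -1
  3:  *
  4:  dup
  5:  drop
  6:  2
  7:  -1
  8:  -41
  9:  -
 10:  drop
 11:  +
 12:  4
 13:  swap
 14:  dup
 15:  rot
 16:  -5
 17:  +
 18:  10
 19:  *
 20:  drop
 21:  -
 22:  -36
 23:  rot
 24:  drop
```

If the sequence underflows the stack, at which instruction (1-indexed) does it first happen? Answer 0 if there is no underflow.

23

13    13
-1    13 -1
*     -13
dup   -13 -13
drop  -13
2     -13 2
-1    -13 2 -1
-41   -13 2 -1 -41
-     -13 2 40
drop  -13 2
+     -11
4     -11 4
swap  4 -11
dup   4 -11 -11
rot   -11 -11 4
-5    -11 -11 4 -5
+     -11 -11 -1
10    -11 -11 -1 10
*     -11 -11 -10
drop  -11 -11
-     0
-36   0 -36
rot  — needs 3 operands, stack has 2 → underflow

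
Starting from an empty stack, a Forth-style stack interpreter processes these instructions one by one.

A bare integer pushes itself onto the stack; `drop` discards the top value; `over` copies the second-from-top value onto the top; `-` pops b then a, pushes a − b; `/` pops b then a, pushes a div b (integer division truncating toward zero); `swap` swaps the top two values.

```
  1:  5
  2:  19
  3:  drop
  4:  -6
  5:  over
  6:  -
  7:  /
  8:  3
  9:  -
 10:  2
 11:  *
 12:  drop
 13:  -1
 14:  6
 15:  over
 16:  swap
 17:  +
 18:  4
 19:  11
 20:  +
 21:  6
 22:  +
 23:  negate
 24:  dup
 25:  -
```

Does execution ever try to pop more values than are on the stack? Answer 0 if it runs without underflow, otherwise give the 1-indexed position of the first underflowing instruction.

5      : [5]
19     : [5, 19]
drop   : [5]
-6     : [5, -6]
over   : [5, -6, 5]
-      : [5, -11]
/      : [0]
3      : [0, 3]
-      : [-3]
2      : [-3, 2]
*      : [-6]
drop   : []
-1     : [-1]
6      : [-1, 6]
over   : [-1, 6, -1]
swap   : [-1, -1, 6]
+      : [-1, 5]
4      : [-1, 5, 4]
11     : [-1, 5, 4, 11]
+      : [-1, 5, 15]
6      : [-1, 5, 15, 6]
+      : [-1, 5, 21]
negate : [-1, 5, -21]
dup    : [-1, 5, -21, -21]
-      : [-1, 5, 0]

0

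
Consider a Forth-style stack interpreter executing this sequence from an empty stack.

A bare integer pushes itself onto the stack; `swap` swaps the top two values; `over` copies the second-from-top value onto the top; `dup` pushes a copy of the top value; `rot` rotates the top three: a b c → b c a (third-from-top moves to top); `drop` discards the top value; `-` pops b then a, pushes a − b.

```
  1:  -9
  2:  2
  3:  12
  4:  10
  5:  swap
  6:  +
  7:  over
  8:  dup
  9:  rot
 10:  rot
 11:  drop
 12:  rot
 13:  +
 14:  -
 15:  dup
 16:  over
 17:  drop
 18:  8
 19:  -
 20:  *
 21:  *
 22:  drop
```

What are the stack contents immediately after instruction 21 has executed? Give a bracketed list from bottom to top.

-9   : [-9]
2    : [-9, 2]
12   : [-9, 2, 12]
10   : [-9, 2, 12, 10]
swap : [-9, 2, 10, 12]
+    : [-9, 2, 22]
over : [-9, 2, 22, 2]
dup  : [-9, 2, 22, 2, 2]
rot  : [-9, 2, 2, 2, 22]
rot  : [-9, 2, 2, 22, 2]
drop : [-9, 2, 2, 22]
rot  : [-9, 2, 22, 2]
+    : [-9, 2, 24]
-    : [-9, -22]
dup  : [-9, -22, -22]
over : [-9, -22, -22, -22]
drop : [-9, -22, -22]
8    : [-9, -22, -22, 8]
-    : [-9, -22, -30]
*    : [-9, 660]
*    : [-5940]

[-5940]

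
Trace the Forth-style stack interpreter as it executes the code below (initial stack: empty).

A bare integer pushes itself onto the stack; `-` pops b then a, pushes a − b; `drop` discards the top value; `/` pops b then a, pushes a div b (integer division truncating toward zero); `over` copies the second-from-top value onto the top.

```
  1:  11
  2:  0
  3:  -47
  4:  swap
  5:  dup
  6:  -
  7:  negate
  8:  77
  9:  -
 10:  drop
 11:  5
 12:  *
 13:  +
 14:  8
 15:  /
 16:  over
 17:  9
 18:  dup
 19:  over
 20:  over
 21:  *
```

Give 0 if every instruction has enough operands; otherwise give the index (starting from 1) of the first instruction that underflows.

16

11     : [11]
0      : [11, 0]
-47    : [11, 0, -47]
swap   : [11, -47, 0]
dup    : [11, -47, 0, 0]
-      : [11, -47, 0]
negate : [11, -47, 0]
77     : [11, -47, 0, 77]
-      : [11, -47, -77]
drop   : [11, -47]
5      : [11, -47, 5]
*      : [11, -235]
+      : [-224]
8      : [-224, 8]
/      : [-28]
over  — needs 2 operands, stack has 1 → underflow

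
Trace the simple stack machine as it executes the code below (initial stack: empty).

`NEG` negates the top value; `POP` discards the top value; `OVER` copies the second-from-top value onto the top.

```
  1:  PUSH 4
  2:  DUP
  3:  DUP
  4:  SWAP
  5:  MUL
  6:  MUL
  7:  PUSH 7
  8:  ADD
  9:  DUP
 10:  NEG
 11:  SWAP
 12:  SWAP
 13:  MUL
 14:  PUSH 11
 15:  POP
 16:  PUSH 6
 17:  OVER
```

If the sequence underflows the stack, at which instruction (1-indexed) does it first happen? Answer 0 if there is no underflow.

PUSH 4  : [4]
DUP     : [4, 4]
DUP     : [4, 4, 4]
SWAP    : [4, 4, 4]
MUL     : [4, 16]
MUL     : [64]
PUSH 7  : [64, 7]
ADD     : [71]
DUP     : [71, 71]
NEG     : [71, -71]
SWAP    : [-71, 71]
SWAP    : [71, -71]
MUL     : [-5041]
PUSH 11 : [-5041, 11]
POP     : [-5041]
PUSH 6  : [-5041, 6]
OVER    : [-5041, 6, -5041]

0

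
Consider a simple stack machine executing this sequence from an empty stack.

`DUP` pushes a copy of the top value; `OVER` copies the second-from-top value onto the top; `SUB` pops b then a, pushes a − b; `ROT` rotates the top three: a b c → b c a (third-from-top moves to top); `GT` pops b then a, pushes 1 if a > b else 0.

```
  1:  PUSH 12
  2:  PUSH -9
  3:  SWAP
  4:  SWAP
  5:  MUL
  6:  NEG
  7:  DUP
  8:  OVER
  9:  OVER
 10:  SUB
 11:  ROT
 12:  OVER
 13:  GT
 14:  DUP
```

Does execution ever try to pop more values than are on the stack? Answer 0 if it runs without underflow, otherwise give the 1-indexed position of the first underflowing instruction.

PUSH 12  12
PUSH -9  12 -9
SWAP     -9 12
SWAP     12 -9
MUL      -108
NEG      108
DUP      108 108
OVER     108 108 108
OVER     108 108 108 108
SUB      108 108 0
ROT      108 0 108
OVER     108 0 108 0
GT       108 0 1
DUP      108 0 1 1

0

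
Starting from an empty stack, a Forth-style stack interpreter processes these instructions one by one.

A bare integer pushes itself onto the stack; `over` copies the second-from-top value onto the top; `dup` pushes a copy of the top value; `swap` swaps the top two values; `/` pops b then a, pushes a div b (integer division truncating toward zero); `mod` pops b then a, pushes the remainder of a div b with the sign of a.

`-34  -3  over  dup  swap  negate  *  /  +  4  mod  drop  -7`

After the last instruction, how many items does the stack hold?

1

-34    : -34
-3     : -34 -3
over   : -34 -3 -34
dup    : -34 -3 -34 -34
swap   : -34 -3 -34 -34
negate : -34 -3 -34 34
*      : -34 -3 -1156
/      : -34 0
+      : -34
4      : -34 4
mod    : -2
drop   : (empty)
-7     : -7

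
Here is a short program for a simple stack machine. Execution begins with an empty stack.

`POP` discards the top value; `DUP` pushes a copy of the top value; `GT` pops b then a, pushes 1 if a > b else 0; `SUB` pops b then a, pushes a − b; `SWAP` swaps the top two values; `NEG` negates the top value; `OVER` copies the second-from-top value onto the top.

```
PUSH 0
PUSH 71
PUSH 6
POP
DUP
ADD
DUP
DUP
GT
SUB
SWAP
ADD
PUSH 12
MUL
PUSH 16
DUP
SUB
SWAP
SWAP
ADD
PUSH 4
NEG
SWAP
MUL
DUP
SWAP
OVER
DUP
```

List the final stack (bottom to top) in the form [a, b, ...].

PUSH 0  -> 0
PUSH 71 -> 0 71
PUSH 6  -> 0 71 6
POP     -> 0 71
DUP     -> 0 71 71
ADD     -> 0 142
DUP     -> 0 142 142
DUP     -> 0 142 142 142
GT      -> 0 142 0
SUB     -> 0 142
SWAP    -> 142 0
ADD     -> 142
PUSH 12 -> 142 12
MUL     -> 1704
PUSH 16 -> 1704 16
DUP     -> 1704 16 16
SUB     -> 1704 0
SWAP    -> 0 1704
SWAP    -> 1704 0
ADD     -> 1704
PUSH 4  -> 1704 4
NEG     -> 1704 -4
SWAP    -> -4 1704
MUL     -> -6816
DUP     -> -6816 -6816
SWAP    -> -6816 -6816
OVER    -> -6816 -6816 -6816
DUP     -> -6816 -6816 -6816 -6816

[-6816, -6816, -6816, -6816]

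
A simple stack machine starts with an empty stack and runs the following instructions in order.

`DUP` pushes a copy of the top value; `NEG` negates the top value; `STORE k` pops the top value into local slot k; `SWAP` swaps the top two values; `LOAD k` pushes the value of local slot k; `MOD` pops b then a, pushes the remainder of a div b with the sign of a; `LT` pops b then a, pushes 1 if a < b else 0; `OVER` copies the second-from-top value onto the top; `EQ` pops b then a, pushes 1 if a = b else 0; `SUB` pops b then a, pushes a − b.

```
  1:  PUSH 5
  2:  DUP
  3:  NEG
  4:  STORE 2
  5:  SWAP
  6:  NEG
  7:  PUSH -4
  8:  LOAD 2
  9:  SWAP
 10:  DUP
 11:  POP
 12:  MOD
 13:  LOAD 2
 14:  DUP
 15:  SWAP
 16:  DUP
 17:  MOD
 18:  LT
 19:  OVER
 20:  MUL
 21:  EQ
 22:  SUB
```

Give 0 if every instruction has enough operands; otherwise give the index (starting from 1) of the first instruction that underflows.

PUSH 5   [5]
DUP      [5, 5]
NEG      [5, -5]
STORE 2  [5]
SWAP  — needs 2 operands, stack has 1 → underflow

5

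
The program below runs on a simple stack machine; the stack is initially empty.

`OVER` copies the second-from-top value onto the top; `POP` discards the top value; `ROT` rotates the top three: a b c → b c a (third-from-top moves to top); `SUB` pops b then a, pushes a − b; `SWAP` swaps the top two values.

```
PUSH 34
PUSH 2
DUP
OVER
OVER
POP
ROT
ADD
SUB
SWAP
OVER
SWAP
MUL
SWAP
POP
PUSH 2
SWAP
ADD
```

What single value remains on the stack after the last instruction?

-66

PUSH 34 : [34]
PUSH 2  : [34, 2]
DUP     : [34, 2, 2]
OVER    : [34, 2, 2, 2]
OVER    : [34, 2, 2, 2, 2]
POP     : [34, 2, 2, 2]
ROT     : [34, 2, 2, 2]
ADD     : [34, 2, 4]
SUB     : [34, -2]
SWAP    : [-2, 34]
OVER    : [-2, 34, -2]
SWAP    : [-2, -2, 34]
MUL     : [-2, -68]
SWAP    : [-68, -2]
POP     : [-68]
PUSH 2  : [-68, 2]
SWAP    : [2, -68]
ADD     : [-66]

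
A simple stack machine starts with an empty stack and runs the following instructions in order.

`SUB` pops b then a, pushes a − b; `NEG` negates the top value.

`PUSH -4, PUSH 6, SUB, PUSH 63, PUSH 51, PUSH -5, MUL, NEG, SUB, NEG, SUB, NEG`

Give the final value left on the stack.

202

PUSH -4 : -4
PUSH 6  : -4 6
SUB     : -10
PUSH 63 : -10 63
PUSH 51 : -10 63 51
PUSH -5 : -10 63 51 -5
MUL     : -10 63 -255
NEG     : -10 63 255
SUB     : -10 -192
NEG     : -10 192
SUB     : -202
NEG     : 202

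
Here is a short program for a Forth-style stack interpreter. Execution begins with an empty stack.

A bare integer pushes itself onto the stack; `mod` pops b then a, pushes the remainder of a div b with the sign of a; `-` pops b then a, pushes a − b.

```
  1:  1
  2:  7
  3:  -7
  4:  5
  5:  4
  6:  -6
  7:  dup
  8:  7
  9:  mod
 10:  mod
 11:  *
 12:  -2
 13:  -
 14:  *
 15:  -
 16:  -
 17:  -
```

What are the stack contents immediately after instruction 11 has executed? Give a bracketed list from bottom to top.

[1, 7, -7, 5, 0]

1   → [1]
7   → [1, 7]
-7  → [1, 7, -7]
5   → [1, 7, -7, 5]
4   → [1, 7, -7, 5, 4]
-6  → [1, 7, -7, 5, 4, -6]
dup → [1, 7, -7, 5, 4, -6, -6]
7   → [1, 7, -7, 5, 4, -6, -6, 7]
mod → [1, 7, -7, 5, 4, -6, -6]
mod → [1, 7, -7, 5, 4, 0]
*   → [1, 7, -7, 5, 0]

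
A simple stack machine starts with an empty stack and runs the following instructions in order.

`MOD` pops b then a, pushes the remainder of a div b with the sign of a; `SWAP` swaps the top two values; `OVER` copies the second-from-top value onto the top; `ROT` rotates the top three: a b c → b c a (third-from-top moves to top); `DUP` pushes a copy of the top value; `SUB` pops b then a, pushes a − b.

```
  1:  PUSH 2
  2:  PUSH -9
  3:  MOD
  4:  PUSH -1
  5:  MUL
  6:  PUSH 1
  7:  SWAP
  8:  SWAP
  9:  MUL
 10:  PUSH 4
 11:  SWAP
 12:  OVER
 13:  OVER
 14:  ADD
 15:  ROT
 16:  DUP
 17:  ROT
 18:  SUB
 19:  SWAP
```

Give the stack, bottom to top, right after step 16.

[-2, 2, 4, 4]

PUSH 2  : [2]
PUSH -9 : [2, -9]
MOD     : [2]
PUSH -1 : [2, -1]
MUL     : [-2]
PUSH 1  : [-2, 1]
SWAP    : [1, -2]
SWAP    : [-2, 1]
MUL     : [-2]
PUSH 4  : [-2, 4]
SWAP    : [4, -2]
OVER    : [4, -2, 4]
OVER    : [4, -2, 4, -2]
ADD     : [4, -2, 2]
ROT     : [-2, 2, 4]
DUP     : [-2, 2, 4, 4]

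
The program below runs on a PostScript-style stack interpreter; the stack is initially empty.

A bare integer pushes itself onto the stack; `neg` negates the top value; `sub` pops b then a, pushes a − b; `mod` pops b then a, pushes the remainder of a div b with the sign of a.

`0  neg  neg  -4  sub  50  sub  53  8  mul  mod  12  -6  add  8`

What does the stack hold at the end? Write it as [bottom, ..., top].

0   -> [0]
neg -> [0]
neg -> [0]
-4  -> [0, -4]
sub -> [4]
50  -> [4, 50]
sub -> [-46]
53  -> [-46, 53]
8   -> [-46, 53, 8]
mul -> [-46, 424]
mod -> [-46]
12  -> [-46, 12]
-6  -> [-46, 12, -6]
add -> [-46, 6]
8   -> [-46, 6, 8]

[-46, 6, 8]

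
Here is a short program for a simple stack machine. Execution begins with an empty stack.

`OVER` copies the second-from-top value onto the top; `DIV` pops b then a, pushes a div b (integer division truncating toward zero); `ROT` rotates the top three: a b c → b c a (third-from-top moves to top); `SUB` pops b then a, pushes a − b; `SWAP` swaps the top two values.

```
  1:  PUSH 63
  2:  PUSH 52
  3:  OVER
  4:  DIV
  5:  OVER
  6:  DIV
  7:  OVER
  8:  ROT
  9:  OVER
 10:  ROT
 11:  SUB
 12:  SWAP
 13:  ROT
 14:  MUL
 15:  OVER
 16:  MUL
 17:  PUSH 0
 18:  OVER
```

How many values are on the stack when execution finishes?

PUSH 63 → [63]
PUSH 52 → [63, 52]
OVER    → [63, 52, 63]
DIV     → [63, 0]
OVER    → [63, 0, 63]
DIV     → [63, 0]
OVER    → [63, 0, 63]
ROT     → [0, 63, 63]
OVER    → [0, 63, 63, 63]
ROT     → [0, 63, 63, 63]
SUB     → [0, 63, 0]
SWAP    → [0, 0, 63]
ROT     → [0, 63, 0]
MUL     → [0, 0]
OVER    → [0, 0, 0]
MUL     → [0, 0]
PUSH 0  → [0, 0, 0]
OVER    → [0, 0, 0, 0]

4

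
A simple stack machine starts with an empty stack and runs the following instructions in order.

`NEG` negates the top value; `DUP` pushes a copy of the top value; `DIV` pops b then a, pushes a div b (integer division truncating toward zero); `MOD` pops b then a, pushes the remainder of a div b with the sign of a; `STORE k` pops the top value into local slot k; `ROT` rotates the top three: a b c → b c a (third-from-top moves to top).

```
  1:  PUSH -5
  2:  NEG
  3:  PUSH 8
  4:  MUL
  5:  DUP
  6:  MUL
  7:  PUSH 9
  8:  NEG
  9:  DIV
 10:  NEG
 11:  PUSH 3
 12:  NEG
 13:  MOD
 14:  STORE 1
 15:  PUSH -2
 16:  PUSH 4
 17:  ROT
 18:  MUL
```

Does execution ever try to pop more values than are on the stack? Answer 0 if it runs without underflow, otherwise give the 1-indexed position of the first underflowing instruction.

17

PUSH -5  -5
NEG      5
PUSH 8   5 8
MUL      40
DUP      40 40
MUL      1600
PUSH 9   1600 9
NEG      1600 -9
DIV      -177
NEG      177
PUSH 3   177 3
NEG      177 -3
MOD      0
STORE 1  (empty)
PUSH -2  -2
PUSH 4   -2 4
ROT  — needs 3 operands, stack has 2 → underflow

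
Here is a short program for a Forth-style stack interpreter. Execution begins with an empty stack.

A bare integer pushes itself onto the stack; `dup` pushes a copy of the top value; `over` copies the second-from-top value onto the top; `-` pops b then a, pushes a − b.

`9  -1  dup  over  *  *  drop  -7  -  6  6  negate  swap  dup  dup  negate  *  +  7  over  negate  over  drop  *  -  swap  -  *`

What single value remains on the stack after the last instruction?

9      → [9]
-1     → [9, -1]
dup    → [9, -1, -1]
over   → [9, -1, -1, -1]
*      → [9, -1, 1]
*      → [9, -1]
drop   → [9]
-7     → [9, -7]
-      → [16]
6      → [16, 6]
6      → [16, 6, 6]
negate → [16, 6, -6]
swap   → [16, -6, 6]
dup    → [16, -6, 6, 6]
dup    → [16, -6, 6, 6, 6]
negate → [16, -6, 6, 6, -6]
*      → [16, -6, 6, -36]
+      → [16, -6, -30]
7      → [16, -6, -30, 7]
over   → [16, -6, -30, 7, -30]
negate → [16, -6, -30, 7, 30]
over   → [16, -6, -30, 7, 30, 7]
drop   → [16, -6, -30, 7, 30]
*      → [16, -6, -30, 210]
-      → [16, -6, -240]
swap   → [16, -240, -6]
-      → [16, -234]
*      → [-3744]

-3744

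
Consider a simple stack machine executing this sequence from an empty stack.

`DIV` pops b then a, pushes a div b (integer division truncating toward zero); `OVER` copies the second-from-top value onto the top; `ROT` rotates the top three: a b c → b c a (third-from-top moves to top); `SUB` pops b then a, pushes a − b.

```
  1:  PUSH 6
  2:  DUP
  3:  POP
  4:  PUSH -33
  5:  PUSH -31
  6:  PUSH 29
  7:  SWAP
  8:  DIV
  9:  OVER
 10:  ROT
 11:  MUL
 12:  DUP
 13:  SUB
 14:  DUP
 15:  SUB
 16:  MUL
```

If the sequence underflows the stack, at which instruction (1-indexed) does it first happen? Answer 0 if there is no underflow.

0

PUSH 6   → [6]
DUP      → [6, 6]
POP      → [6]
PUSH -33 → [6, -33]
PUSH -31 → [6, -33, -31]
PUSH 29  → [6, -33, -31, 29]
SWAP     → [6, -33, 29, -31]
DIV      → [6, -33, 0]
OVER     → [6, -33, 0, -33]
ROT      → [6, 0, -33, -33]
MUL      → [6, 0, 1089]
DUP      → [6, 0, 1089, 1089]
SUB      → [6, 0, 0]
DUP      → [6, 0, 0, 0]
SUB      → [6, 0, 0]
MUL      → [6, 0]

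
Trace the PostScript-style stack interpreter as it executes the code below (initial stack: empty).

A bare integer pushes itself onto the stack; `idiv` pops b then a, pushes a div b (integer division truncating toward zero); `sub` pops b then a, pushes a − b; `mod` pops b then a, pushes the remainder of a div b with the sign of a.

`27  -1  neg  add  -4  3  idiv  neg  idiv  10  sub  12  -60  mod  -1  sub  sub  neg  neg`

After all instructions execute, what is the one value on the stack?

27   → 27
-1   → 27 -1
neg  → 27 1
add  → 28
-4   → 28 -4
3    → 28 -4 3
idiv → 28 -1
neg  → 28 1
idiv → 28
10   → 28 10
sub  → 18
12   → 18 12
-60  → 18 12 -60
mod  → 18 12
-1   → 18 12 -1
sub  → 18 13
sub  → 5
neg  → -5
neg  → 5

5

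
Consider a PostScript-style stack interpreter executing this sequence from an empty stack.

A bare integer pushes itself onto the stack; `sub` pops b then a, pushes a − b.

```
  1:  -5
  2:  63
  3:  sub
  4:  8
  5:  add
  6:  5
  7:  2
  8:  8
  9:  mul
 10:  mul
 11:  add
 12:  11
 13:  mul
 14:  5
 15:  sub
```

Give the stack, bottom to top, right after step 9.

-5   -5
63   -5 63
sub  -68
8    -68 8
add  -60
5    -60 5
2    -60 5 2
8    -60 5 2 8
mul  -60 5 16

[-60, 5, 16]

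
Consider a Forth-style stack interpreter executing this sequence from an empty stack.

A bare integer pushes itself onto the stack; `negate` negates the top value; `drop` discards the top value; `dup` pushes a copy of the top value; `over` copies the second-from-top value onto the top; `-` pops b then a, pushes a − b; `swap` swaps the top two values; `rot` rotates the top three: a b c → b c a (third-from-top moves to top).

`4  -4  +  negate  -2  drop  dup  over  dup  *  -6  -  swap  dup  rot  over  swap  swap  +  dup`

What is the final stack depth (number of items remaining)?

4      : 4
-4     : 4 -4
+      : 0
negate : 0
-2     : 0 -2
drop   : 0
dup    : 0 0
over   : 0 0 0
dup    : 0 0 0 0
*      : 0 0 0
-6     : 0 0 0 -6
-      : 0 0 6
swap   : 0 6 0
dup    : 0 6 0 0
rot    : 0 0 0 6
over   : 0 0 0 6 0
swap   : 0 0 0 0 6
swap   : 0 0 0 6 0
+      : 0 0 0 6
dup    : 0 0 0 6 6

5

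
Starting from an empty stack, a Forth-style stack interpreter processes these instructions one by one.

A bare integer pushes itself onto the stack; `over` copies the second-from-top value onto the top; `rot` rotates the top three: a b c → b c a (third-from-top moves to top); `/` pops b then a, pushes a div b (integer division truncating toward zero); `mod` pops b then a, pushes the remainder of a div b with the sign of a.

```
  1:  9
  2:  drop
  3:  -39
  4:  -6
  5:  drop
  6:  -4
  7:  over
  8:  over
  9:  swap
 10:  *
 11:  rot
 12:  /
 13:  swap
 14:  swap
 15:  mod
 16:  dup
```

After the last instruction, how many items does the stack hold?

9    : 9
drop : (empty)
-39  : -39
-6   : -39 -6
drop : -39
-4   : -39 -4
over : -39 -4 -39
over : -39 -4 -39 -4
swap : -39 -4 -4 -39
*    : -39 -4 156
rot  : -4 156 -39
/    : -4 -4
swap : -4 -4
swap : -4 -4
mod  : 0
dup  : 0 0

2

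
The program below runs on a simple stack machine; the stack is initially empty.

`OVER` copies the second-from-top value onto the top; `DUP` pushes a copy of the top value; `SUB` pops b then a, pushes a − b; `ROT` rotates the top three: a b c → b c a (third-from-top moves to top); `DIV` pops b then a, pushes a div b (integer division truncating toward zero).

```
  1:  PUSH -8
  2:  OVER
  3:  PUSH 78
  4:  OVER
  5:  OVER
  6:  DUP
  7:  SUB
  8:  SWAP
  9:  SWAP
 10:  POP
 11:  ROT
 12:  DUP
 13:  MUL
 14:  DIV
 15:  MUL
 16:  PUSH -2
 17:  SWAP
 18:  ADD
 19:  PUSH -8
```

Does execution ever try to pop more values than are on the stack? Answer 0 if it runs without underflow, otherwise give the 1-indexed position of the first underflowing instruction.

2

PUSH -8 → -8
OVER  — needs 2 operands, stack has 1 → underflow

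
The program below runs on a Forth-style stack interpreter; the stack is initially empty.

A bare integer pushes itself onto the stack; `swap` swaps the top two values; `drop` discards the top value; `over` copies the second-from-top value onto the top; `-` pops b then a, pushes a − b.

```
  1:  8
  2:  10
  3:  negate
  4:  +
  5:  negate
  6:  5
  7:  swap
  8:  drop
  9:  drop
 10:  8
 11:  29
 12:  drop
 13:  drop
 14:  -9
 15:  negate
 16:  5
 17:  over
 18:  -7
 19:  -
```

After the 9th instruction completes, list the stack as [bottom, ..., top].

8      -> [8]
10     -> [8, 10]
negate -> [8, -10]
+      -> [-2]
negate -> [2]
5      -> [2, 5]
swap   -> [5, 2]
drop   -> [5]
drop   -> []

[]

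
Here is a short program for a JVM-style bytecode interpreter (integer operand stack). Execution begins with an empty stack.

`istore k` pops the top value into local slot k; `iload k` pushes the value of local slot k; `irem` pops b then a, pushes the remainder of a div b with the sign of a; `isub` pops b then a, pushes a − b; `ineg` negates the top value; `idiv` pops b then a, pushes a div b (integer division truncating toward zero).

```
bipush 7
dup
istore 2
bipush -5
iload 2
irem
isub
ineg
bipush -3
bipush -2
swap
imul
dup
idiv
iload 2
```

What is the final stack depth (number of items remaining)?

bipush 7  → [7]
dup       → [7, 7]
istore 2  → [7]
bipush -5 → [7, -5]
iload 2   → [7, -5, 7]
irem      → [7, -5]
isub      → [12]
ineg      → [-12]
bipush -3 → [-12, -3]
bipush -2 → [-12, -3, -2]
swap      → [-12, -2, -3]
imul      → [-12, 6]
dup       → [-12, 6, 6]
idiv      → [-12, 1]
iload 2   → [-12, 1, 7]

3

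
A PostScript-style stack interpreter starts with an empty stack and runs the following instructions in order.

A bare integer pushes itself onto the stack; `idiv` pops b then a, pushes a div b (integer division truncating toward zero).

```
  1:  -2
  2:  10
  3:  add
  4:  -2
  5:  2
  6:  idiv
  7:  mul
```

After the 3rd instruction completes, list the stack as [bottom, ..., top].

[8]

-2   -2
10   -2 10
add  8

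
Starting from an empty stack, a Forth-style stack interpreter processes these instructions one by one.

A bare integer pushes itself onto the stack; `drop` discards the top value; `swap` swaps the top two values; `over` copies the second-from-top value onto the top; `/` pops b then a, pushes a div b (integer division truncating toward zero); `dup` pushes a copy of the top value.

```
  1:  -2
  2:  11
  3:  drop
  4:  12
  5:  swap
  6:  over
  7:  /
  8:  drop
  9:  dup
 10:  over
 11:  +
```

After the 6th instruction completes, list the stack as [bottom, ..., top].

[12, -2, 12]

-2    [-2]
11    [-2, 11]
drop  [-2]
12    [-2, 12]
swap  [12, -2]
over  [12, -2, 12]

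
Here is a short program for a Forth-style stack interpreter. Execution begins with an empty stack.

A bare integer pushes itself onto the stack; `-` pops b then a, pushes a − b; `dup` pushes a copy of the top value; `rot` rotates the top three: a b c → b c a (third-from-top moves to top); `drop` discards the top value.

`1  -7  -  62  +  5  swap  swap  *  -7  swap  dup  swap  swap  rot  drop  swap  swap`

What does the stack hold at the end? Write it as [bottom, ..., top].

1    : 1
-7   : 1 -7
-    : 8
62   : 8 62
+    : 70
5    : 70 5
swap : 5 70
swap : 70 5
*    : 350
-7   : 350 -7
swap : -7 350
dup  : -7 350 350
swap : -7 350 350
swap : -7 350 350
rot  : 350 350 -7
drop : 350 350
swap : 350 350
swap : 350 350

[350, 350]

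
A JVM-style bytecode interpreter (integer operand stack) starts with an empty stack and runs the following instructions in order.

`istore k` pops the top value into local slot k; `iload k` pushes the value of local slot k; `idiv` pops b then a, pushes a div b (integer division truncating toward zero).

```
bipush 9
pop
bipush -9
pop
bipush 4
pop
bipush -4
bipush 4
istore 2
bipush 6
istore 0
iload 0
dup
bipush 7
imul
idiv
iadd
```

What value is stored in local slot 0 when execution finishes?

bipush 9   9
pop        (empty)
bipush -9  -9
pop        (empty)
bipush 4   4
pop        (empty)
bipush -4  -4
bipush 4   -4 4
istore 2   -4
bipush 6   -4 6
istore 0   -4
iload 0    -4 6
dup        -4 6 6
bipush 7   -4 6 6 7
imul       -4 6 42
idiv       -4 0
iadd       -4

6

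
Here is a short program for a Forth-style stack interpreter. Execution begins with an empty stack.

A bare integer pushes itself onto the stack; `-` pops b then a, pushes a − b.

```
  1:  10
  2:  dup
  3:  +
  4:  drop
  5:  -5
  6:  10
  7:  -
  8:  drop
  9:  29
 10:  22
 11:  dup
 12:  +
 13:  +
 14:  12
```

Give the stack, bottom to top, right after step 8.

[]

10    [10]
dup   [10, 10]
+     [20]
drop  []
-5    [-5]
10    [-5, 10]
-     [-15]
drop  []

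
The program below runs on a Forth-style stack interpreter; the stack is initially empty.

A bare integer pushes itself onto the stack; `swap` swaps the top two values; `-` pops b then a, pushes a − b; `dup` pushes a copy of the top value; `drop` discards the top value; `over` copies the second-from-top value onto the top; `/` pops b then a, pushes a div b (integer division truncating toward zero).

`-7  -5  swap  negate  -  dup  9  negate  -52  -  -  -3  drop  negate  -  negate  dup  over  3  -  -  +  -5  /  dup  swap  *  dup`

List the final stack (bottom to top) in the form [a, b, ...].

-7     : [-7]
-5     : [-7, -5]
swap   : [-5, -7]
negate : [-5, 7]
-      : [-12]
dup    : [-12, -12]
9      : [-12, -12, 9]
negate : [-12, -12, -9]
-52    : [-12, -12, -9, -52]
-      : [-12, -12, 43]
-      : [-12, -55]
-3     : [-12, -55, -3]
drop   : [-12, -55]
negate : [-12, 55]
-      : [-67]
negate : [67]
dup    : [67, 67]
over   : [67, 67, 67]
3      : [67, 67, 67, 3]
-      : [67, 67, 64]
-      : [67, 3]
+      : [70]
-5     : [70, -5]
/      : [-14]
dup    : [-14, -14]
swap   : [-14, -14]
*      : [196]
dup    : [196, 196]

[196, 196]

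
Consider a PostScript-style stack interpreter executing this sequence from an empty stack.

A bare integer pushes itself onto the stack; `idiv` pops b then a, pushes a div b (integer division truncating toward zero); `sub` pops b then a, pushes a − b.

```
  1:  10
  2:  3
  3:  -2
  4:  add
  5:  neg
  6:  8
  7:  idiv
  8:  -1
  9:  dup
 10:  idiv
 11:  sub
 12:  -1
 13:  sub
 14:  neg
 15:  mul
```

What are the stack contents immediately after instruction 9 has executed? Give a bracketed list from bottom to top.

[10, 0, -1, -1]

10   : 10
3    : 10 3
-2   : 10 3 -2
add  : 10 1
neg  : 10 -1
8    : 10 -1 8
idiv : 10 0
-1   : 10 0 -1
dup  : 10 0 -1 -1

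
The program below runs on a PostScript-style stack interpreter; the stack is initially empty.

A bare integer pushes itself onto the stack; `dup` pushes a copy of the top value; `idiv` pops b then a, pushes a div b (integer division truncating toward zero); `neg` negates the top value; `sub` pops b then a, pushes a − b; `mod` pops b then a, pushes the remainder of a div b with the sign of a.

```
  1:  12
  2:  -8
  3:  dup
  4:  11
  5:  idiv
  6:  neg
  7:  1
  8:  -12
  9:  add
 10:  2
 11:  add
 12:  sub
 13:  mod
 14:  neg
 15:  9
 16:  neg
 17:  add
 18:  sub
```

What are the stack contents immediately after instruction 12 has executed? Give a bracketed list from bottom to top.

[12, -8, 9]

12    12
-8    12 -8
dup   12 -8 -8
11    12 -8 -8 11
idiv  12 -8 0
neg   12 -8 0
1     12 -8 0 1
-12   12 -8 0 1 -12
add   12 -8 0 -11
2     12 -8 0 -11 2
add   12 -8 0 -9
sub   12 -8 9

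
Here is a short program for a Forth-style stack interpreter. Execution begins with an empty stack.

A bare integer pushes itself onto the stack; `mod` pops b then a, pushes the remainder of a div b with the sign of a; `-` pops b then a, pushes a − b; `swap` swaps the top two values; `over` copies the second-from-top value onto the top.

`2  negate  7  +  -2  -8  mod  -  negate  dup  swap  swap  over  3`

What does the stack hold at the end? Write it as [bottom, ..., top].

2      : 2
negate : -2
7      : -2 7
+      : 5
-2     : 5 -2
-8     : 5 -2 -8
mod    : 5 -2
-      : 7
negate : -7
dup    : -7 -7
swap   : -7 -7
swap   : -7 -7
over   : -7 -7 -7
3      : -7 -7 -7 3

[-7, -7, -7, 3]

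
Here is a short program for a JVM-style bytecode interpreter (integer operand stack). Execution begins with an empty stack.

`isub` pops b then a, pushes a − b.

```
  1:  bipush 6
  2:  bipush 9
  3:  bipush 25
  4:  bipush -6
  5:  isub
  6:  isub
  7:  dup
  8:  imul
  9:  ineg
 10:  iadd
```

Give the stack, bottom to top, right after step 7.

bipush 6  -> [6]
bipush 9  -> [6, 9]
bipush 25 -> [6, 9, 25]
bipush -6 -> [6, 9, 25, -6]
isub      -> [6, 9, 31]
isub      -> [6, -22]
dup       -> [6, -22, -22]

[6, -22, -22]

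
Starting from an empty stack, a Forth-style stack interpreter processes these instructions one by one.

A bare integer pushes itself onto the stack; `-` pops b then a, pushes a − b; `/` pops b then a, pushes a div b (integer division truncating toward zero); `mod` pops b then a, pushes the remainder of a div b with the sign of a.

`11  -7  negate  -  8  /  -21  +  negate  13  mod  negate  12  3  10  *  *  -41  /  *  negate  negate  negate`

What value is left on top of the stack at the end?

-64

11     → [11]
-7     → [11, -7]
negate → [11, 7]
-      → [4]
8      → [4, 8]
/      → [0]
-21    → [0, -21]
+      → [-21]
negate → [21]
13     → [21, 13]
mod    → [8]
negate → [-8]
12     → [-8, 12]
3      → [-8, 12, 3]
10     → [-8, 12, 3, 10]
*      → [-8, 12, 30]
*      → [-8, 360]
-41    → [-8, 360, -41]
/      → [-8, -8]
*      → [64]
negate → [-64]
negate → [64]
negate → [-64]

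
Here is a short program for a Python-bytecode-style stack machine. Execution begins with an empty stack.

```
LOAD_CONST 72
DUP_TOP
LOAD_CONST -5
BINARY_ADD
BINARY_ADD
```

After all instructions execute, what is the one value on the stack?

LOAD_CONST 72 -> 72
DUP_TOP       -> 72 72
LOAD_CONST -5 -> 72 72 -5
BINARY_ADD    -> 72 67
BINARY_ADD    -> 139

139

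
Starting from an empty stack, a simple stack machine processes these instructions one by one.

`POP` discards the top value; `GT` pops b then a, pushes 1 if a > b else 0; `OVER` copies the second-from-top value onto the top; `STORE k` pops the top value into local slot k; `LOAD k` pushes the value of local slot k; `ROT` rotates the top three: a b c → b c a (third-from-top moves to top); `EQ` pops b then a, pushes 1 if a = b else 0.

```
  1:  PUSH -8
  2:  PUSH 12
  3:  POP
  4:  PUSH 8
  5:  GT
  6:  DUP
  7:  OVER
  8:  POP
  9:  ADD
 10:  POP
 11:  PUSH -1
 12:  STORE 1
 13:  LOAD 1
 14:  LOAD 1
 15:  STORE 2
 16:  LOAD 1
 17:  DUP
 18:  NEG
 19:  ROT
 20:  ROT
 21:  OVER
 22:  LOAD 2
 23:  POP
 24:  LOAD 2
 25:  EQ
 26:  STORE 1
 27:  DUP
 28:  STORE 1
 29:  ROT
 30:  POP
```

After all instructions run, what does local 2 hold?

-1

PUSH -8 -> -8
PUSH 12 -> -8 12
POP     -> -8
PUSH 8  -> -8 8
GT      -> 0
DUP     -> 0 0
OVER    -> 0 0 0
POP     -> 0 0
ADD     -> 0
POP     -> (empty)
PUSH -1 -> -1
STORE 1 -> (empty)
LOAD 1  -> -1
LOAD 1  -> -1 -1
STORE 2 -> -1
LOAD 1  -> -1 -1
DUP     -> -1 -1 -1
NEG     -> -1 -1 1
ROT     -> -1 1 -1
ROT     -> 1 -1 -1
OVER    -> 1 -1 -1 -1
LOAD 2  -> 1 -1 -1 -1 -1
POP     -> 1 -1 -1 -1
LOAD 2  -> 1 -1 -1 -1 -1
EQ      -> 1 -1 -1 1
STORE 1 -> 1 -1 -1
DUP     -> 1 -1 -1 -1
STORE 1 -> 1 -1 -1
ROT     -> -1 -1 1
POP     -> -1 -1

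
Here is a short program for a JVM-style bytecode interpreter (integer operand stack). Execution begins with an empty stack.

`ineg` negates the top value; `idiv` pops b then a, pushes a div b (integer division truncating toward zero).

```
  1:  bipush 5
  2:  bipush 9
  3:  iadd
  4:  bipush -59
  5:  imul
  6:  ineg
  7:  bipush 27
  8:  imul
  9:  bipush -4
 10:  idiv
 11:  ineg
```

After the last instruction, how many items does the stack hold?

1

bipush 5    [5]
bipush 9    [5, 9]
iadd        [14]
bipush -59  [14, -59]
imul        [-826]
ineg        [826]
bipush 27   [826, 27]
imul        [22302]
bipush -4   [22302, -4]
idiv        [-5575]
ineg        [5575]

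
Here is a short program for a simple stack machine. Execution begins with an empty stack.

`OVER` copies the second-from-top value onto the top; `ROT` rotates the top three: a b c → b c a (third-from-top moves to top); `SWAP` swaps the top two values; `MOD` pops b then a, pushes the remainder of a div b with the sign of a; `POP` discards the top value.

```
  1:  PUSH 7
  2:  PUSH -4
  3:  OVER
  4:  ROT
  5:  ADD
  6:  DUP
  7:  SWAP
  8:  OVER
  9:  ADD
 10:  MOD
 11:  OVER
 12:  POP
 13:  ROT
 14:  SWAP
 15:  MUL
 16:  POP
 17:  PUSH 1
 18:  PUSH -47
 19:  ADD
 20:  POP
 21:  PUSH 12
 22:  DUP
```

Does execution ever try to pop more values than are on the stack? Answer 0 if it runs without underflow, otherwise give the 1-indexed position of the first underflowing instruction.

13

PUSH 7  : [7]
PUSH -4 : [7, -4]
OVER    : [7, -4, 7]
ROT     : [-4, 7, 7]
ADD     : [-4, 14]
DUP     : [-4, 14, 14]
SWAP    : [-4, 14, 14]
OVER    : [-4, 14, 14, 14]
ADD     : [-4, 14, 28]
MOD     : [-4, 14]
OVER    : [-4, 14, -4]
POP     : [-4, 14]
ROT  — needs 3 operands, stack has 2 → underflow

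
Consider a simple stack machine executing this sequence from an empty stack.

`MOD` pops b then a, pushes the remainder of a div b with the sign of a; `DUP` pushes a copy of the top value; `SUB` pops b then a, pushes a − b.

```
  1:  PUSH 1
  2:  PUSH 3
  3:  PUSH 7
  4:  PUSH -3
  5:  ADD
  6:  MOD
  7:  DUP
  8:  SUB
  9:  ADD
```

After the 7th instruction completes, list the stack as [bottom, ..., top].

[1, 3, 3]

PUSH 1  → 1
PUSH 3  → 1 3
PUSH 7  → 1 3 7
PUSH -3 → 1 3 7 -3
ADD     → 1 3 4
MOD     → 1 3
DUP     → 1 3 3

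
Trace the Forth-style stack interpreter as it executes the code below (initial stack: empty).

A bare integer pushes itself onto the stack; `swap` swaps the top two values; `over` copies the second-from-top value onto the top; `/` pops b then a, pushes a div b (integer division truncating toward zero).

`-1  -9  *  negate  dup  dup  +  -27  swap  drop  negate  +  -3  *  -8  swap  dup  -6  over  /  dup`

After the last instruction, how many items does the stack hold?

-1     -> -1
-9     -> -1 -9
*      -> 9
negate -> -9
dup    -> -9 -9
dup    -> -9 -9 -9
+      -> -9 -18
-27    -> -9 -18 -27
swap   -> -9 -27 -18
drop   -> -9 -27
negate -> -9 27
+      -> 18
-3     -> 18 -3
*      -> -54
-8     -> -54 -8
swap   -> -8 -54
dup    -> -8 -54 -54
-6     -> -8 -54 -54 -6
over   -> -8 -54 -54 -6 -54
/      -> -8 -54 -54 0
dup    -> -8 -54 -54 0 0

5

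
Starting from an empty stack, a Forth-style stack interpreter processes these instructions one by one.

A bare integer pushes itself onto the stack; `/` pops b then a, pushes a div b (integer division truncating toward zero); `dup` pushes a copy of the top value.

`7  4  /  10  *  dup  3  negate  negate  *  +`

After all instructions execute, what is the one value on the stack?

40

7      → [7]
4      → [7, 4]
/      → [1]
10     → [1, 10]
*      → [10]
dup    → [10, 10]
3      → [10, 10, 3]
negate → [10, 10, -3]
negate → [10, 10, 3]
*      → [10, 30]
+      → [40]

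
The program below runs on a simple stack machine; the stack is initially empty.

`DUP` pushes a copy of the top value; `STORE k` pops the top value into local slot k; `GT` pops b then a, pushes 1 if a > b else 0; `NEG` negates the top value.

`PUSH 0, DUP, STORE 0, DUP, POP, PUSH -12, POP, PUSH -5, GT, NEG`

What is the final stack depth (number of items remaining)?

PUSH 0   → 0
DUP      → 0 0
STORE 0  → 0
DUP      → 0 0
POP      → 0
PUSH -12 → 0 -12
POP      → 0
PUSH -5  → 0 -5
GT       → 1
NEG      → -1

1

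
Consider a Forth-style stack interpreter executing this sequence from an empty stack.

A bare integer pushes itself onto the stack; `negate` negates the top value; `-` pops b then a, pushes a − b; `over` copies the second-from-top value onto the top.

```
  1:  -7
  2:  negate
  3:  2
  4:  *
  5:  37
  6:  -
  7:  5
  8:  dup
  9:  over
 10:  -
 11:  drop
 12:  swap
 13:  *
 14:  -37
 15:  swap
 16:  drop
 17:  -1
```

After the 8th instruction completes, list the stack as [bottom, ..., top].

-7      -7
negate  7
2       7 2
*       14
37      14 37
-       -23
5       -23 5
dup     -23 5 5

[-23, 5, 5]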